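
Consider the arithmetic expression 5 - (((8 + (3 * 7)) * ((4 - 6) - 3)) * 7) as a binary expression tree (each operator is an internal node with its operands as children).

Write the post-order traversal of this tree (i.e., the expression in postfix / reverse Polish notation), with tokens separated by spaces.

Post-order on an expression tree gives postfix notation: for each operator, emit left operand, right operand, then the operator.

5 8 3 7 * + 4 6 - 3 - * 7 * -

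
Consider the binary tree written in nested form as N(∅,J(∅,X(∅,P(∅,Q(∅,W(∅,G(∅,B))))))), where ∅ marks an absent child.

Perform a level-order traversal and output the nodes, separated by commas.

N, J, X, P, Q, W, G, B

Level-order visits nodes level by level from the root, left to right within each level.
Level 0: N
Level 1: J
Level 2: X
Level 3: P
Level 4: Q
Level 5: W
Level 6: G
Level 7: B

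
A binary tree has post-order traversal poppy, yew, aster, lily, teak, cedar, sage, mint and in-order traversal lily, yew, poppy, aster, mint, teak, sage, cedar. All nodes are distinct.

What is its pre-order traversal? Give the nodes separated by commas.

mint, lily, aster, yew, poppy, sage, teak, cedar

The last element of post-order is the root; it splits in-order into left and right subtrees.
Root mint: left subtree has 4 nodes {lily, yew, poppy, aster}, right has 3 {teak, sage, cedar}.
  Root lily: left subtree has 0 nodes { }, right has 3 {yew, poppy, aster}.
    Root aster: left subtree has 2 nodes {yew, poppy}, right has 0 { }.
      Root yew: left subtree has 0 nodes { }, right has 1 {poppy}.
  Root sage: left subtree has 1 node {teak}, right has 1 {cedar}.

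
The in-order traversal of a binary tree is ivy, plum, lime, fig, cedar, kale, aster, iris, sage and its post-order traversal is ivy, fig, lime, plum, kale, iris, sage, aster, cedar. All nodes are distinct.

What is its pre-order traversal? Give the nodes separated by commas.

cedar, plum, ivy, lime, fig, aster, kale, sage, iris

The last element of post-order is the root; it splits in-order into left and right subtrees.
Root cedar: left subtree has 4 nodes {ivy, plum, lime, fig}, right has 4 {kale, aster, iris, sage}.
  Root plum: left subtree has 1 node {ivy}, right has 2 {lime, fig}.
    Root lime: left subtree has 0 nodes { }, right has 1 {fig}.
  Root aster: left subtree has 1 node {kale}, right has 2 {iris, sage}.
    Root sage: left subtree has 1 node {iris}, right has 0 { }.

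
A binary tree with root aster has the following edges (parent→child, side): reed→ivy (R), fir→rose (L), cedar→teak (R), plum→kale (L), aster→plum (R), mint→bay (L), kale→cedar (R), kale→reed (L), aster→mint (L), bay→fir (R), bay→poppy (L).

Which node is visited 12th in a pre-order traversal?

teak

Pre-order visits the node, then its left subtree, then its right subtree.
Visit aster.
At aster: go left to mint.
  Visit mint.
  At mint: go left to bay.
    Visit bay.
    At bay: go left to poppy.
      poppy is a leaf — visit poppy.
    At bay: go right to fir.
      Visit fir.
      At fir: go left to rose.
        rose is a leaf — visit rose.
      At fir: no right child.
  At mint: no right child.
At aster: go right to plum.
  Visit plum.
  At plum: go left to kale.
    Visit kale.
    At kale: go left to reed.
      Visit reed.
      At reed: no left child.
      At reed: go right to ivy.
        ivy is a leaf — visit ivy.
    At kale: go right to cedar.
      Visit cedar.
      At cedar: no left child.
      At cedar: go right to teak.
        teak is a leaf — visit teak.
  At plum: no right child.
Full pre-order sequence: aster, mint, bay, poppy, fir, rose, plum, kale, reed, ivy, cedar, teak.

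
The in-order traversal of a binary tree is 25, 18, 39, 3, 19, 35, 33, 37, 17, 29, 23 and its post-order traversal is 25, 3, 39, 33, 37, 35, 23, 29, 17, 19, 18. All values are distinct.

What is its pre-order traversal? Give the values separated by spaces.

18 25 19 39 3 17 35 37 33 29 23

The last element of post-order is the root; it splits in-order into left and right subtrees.
Root 18: left subtree has 1 node {25}, right has 9 {39, 3, 19, 35, 33, 37, 17, 29, 23}.
  Root 19: left subtree has 2 nodes {39, 3}, right has 6 {35, 33, 37, 17, 29, 23}.
    Root 39: left subtree has 0 nodes { }, right has 1 {3}.
    Root 17: left subtree has 3 nodes {35, 33, 37}, right has 2 {29, 23}.
      Root 35: left subtree has 0 nodes { }, right has 2 {33, 37}.
        Root 37: left subtree has 1 node {33}, right has 0 { }.
      Root 29: left subtree has 0 nodes { }, right has 1 {23}.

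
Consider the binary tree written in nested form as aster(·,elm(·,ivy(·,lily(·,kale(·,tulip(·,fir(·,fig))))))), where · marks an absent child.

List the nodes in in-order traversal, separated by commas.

In-order visits the left subtree, then the node, then the right subtree.
At aster: no left child.
Visit aster.
At aster: go right to elm.
  At elm: no left child.
  Visit elm.
  At elm: go right to ivy.
    At ivy: no left child.
    Visit ivy.
    At ivy: go right to lily.
      At lily: no left child.
      Visit lily.
      At lily: go right to kale.
        At kale: no left child.
        Visit kale.
        At kale: go right to tulip.
          At tulip: no left child.
          Visit tulip.
          At tulip: go right to fir.
            At fir: no left child.
            Visit fir.
            At fir: go right to fig.
              fig is a leaf — visit fig.

aster, elm, ivy, lily, kale, tulip, fir, fig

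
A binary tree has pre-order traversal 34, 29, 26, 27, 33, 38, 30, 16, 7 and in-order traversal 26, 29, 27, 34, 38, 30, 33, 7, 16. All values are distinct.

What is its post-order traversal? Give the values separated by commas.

26, 27, 29, 30, 38, 7, 16, 33, 34

The first element of pre-order is the root; it splits in-order into left and right subtrees.
Root 34: left subtree has 3 nodes {26, 29, 27}, right has 5 {38, 30, 33, 7, 16}.
  Root 29: left subtree has 1 node {26}, right has 1 {27}.
  Root 33: left subtree has 2 nodes {38, 30}, right has 2 {7, 16}.
    Root 38: left subtree has 0 nodes { }, right has 1 {30}.
    Root 16: left subtree has 1 node {7}, right has 0 { }.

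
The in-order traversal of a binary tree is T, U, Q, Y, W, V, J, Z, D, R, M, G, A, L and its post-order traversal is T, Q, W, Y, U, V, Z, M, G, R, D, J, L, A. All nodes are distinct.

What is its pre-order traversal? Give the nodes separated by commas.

A, J, V, U, T, Y, Q, W, D, Z, R, G, M, L

The last element of post-order is the root; it splits in-order into left and right subtrees.
Root A: left subtree has 12 nodes {T, U, Q, Y, W, V, J, Z, D, R, M, G}, right has 1 {L}.
  Root J: left subtree has 6 nodes {T, U, Q, Y, W, V}, right has 5 {Z, D, R, M, G}.
    Root V: left subtree has 5 nodes {T, U, Q, Y, W}, right has 0 { }.
      Root U: left subtree has 1 node {T}, right has 3 {Q, Y, W}.
        Root Y: left subtree has 1 node {Q}, right has 1 {W}.
    Root D: left subtree has 1 node {Z}, right has 3 {R, M, G}.
      Root R: left subtree has 0 nodes { }, right has 2 {M, G}.
        Root G: left subtree has 1 node {M}, right has 0 { }.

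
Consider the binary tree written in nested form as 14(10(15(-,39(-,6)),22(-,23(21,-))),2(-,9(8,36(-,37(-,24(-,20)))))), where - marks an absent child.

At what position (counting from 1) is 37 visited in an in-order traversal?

13

In-order visits the left subtree, then the node, then the right subtree.
At 14: go left to 10.
  At 10: go left to 15.
    At 15: no left child.
    Visit 15.
    At 15: go right to 39.
      At 39: no left child.
      Visit 39.
      At 39: go right to 6.
        6 is a leaf — visit 6.
  Visit 10.
  At 10: go right to 22.
    At 22: no left child.
    Visit 22.
    At 22: go right to 23.
      At 23: go left to 21.
        21 is a leaf — visit 21.
      Visit 23.
      At 23: no right child.
Visit 14.
At 14: go right to 2.
  At 2: no left child.
  Visit 2.
  At 2: go right to 9.
    At 9: go left to 8.
      8 is a leaf — visit 8.
    Visit 9.
    At 9: go right to 36.
      At 36: no left child.
      Visit 36.
      At 36: go right to 37.
        At 37: no left child.
        Visit 37.
        At 37: go right to 24.
          At 24: no left child.
          Visit 24.
          At 24: go right to 20.
            20 is a leaf — visit 20.
Full in-order sequence: 15, 39, 6, 10, 22, 21, 23, 14, 2, 8, 9, 36, 37, 24, 20.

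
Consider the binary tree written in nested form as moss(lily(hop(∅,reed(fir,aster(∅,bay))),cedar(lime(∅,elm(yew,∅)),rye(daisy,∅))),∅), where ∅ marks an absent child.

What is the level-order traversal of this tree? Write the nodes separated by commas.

moss, lily, hop, cedar, reed, lime, rye, fir, aster, elm, daisy, bay, yew

Level-order visits nodes level by level from the root, left to right within each level.
Level 0: moss
Level 1: lily
Level 2: hop, cedar
Level 3: reed, lime, rye
Level 4: fir, aster, elm, daisy
Level 5: bay, yew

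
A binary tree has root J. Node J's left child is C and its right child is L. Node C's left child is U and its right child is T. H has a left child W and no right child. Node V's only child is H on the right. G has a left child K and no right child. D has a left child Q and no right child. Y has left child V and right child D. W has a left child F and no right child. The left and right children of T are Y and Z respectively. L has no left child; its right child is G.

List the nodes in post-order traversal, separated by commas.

Post-order visits the left subtree, then the right subtree, then the node.
At J: go left to C.
  At C: go left to U.
    U is a leaf — visit U.
  At C: go right to T.
    At T: go left to Y.
      At Y: go left to V.
        At V: no left child.
        At V: go right to H.
          At H: go left to W.
            At W: go left to F.
              F is a leaf — visit F.
            At W: no right child.
            Visit W.
          At H: no right child.
          Visit H.
        Visit V.
      At Y: go right to D.
        At D: go left to Q.
          Q is a leaf — visit Q.
        At D: no right child.
        Visit D.
      Visit Y.
    At T: go right to Z.
      Z is a leaf — visit Z.
    Visit T.
  Visit C.
At J: go right to L.
  At L: no left child.
  At L: go right to G.
    At G: go left to K.
      K is a leaf — visit K.
    At G: no right child.
    Visit G.
  Visit L.
Visit J.

U, F, W, H, V, Q, D, Y, Z, T, C, K, G, L, J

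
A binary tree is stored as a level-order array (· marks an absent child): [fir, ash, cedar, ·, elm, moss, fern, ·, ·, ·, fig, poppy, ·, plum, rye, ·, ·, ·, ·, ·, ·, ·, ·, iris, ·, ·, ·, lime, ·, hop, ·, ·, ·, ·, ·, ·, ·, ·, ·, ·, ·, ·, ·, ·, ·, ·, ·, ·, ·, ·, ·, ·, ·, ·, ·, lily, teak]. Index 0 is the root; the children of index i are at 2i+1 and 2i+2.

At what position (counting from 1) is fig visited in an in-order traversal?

In-order visits the left subtree, then the node, then the right subtree.
At fir: go left to ash.
  At ash: no left child.
  Visit ash.
  At ash: go right to elm.
    At elm: no left child.
    Visit elm.
    At elm: go right to fig.
      fig is a leaf — visit fig.
Visit fir.
At fir: go right to cedar.
  At cedar: go left to moss.
    At moss: go left to poppy.
      At poppy: go left to iris.
        iris is a leaf — visit iris.
      Visit poppy.
      At poppy: no right child.
    Visit moss.
    At moss: no right child.
  Visit cedar.
  At cedar: go right to fern.
    At fern: go left to plum.
      At plum: go left to lime.
        At lime: go left to lily.
          lily is a leaf — visit lily.
        Visit lime.
        At lime: go right to teak.
          teak is a leaf — visit teak.
      Visit plum.
      At plum: no right child.
    Visit fern.
    At fern: go right to rye.
      At rye: go left to hop.
        hop is a leaf — visit hop.
      Visit rye.
      At rye: no right child.
Full in-order sequence: ash, elm, fig, fir, iris, poppy, moss, cedar, lily, lime, teak, plum, fern, hop, rye.

3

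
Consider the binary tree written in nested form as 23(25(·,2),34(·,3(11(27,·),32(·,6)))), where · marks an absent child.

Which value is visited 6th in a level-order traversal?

11

Level-order visits nodes level by level from the root, left to right within each level.
Level 0: 23
Level 1: 25, 34
Level 2: 2, 3
Level 3: 11, 32
Level 4: 27, 6
Full level-order sequence: 23, 25, 34, 2, 3, 11, 32, 27, 6.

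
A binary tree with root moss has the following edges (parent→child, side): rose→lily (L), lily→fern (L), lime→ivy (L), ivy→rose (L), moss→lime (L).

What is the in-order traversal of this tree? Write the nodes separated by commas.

fern, lily, rose, ivy, lime, moss

In-order visits the left subtree, then the node, then the right subtree.
At moss: go left to lime.
  At lime: go left to ivy.
    At ivy: go left to rose.
      At rose: go left to lily.
        At lily: go left to fern.
          fern is a leaf — visit fern.
        Visit lily.
        At lily: no right child.
      Visit rose.
      At rose: no right child.
    Visit ivy.
    At ivy: no right child.
  Visit lime.
  At lime: no right child.
Visit moss.
At moss: no right child.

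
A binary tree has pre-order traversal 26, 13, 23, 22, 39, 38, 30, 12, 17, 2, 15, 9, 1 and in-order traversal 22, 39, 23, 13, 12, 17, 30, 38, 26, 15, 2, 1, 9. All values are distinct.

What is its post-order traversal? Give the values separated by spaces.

39 22 23 17 12 30 38 13 15 1 9 2 26

The first element of pre-order is the root; it splits in-order into left and right subtrees.
Root 26: left subtree has 8 nodes {22, 39, 23, 13, 12, 17, 30, 38}, right has 4 {15, 2, 1, 9}.
  Root 13: left subtree has 3 nodes {22, 39, 23}, right has 4 {12, 17, 30, 38}.
    Root 23: left subtree has 2 nodes {22, 39}, right has 0 { }.
      Root 22: left subtree has 0 nodes { }, right has 1 {39}.
    Root 38: left subtree has 3 nodes {12, 17, 30}, right has 0 { }.
      Root 30: left subtree has 2 nodes {12, 17}, right has 0 { }.
        Root 12: left subtree has 0 nodes { }, right has 1 {17}.
  Root 2: left subtree has 1 node {15}, right has 2 {1, 9}.
    Root 9: left subtree has 1 node {1}, right has 0 { }.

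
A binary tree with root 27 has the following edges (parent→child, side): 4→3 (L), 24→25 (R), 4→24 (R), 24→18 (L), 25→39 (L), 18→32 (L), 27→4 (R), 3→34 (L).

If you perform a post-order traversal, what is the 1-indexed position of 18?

4

Post-order visits the left subtree, then the right subtree, then the node.
At 27: no left child.
At 27: go right to 4.
  At 4: go left to 3.
    At 3: go left to 34.
      34 is a leaf — visit 34.
    At 3: no right child.
    Visit 3.
  At 4: go right to 24.
    At 24: go left to 18.
      At 18: go left to 32.
        32 is a leaf — visit 32.
      At 18: no right child.
      Visit 18.
    At 24: go right to 25.
      At 25: go left to 39.
        39 is a leaf — visit 39.
      At 25: no right child.
      Visit 25.
    Visit 24.
  Visit 4.
Visit 27.
Full post-order sequence: 34, 3, 32, 18, 39, 25, 24, 4, 27.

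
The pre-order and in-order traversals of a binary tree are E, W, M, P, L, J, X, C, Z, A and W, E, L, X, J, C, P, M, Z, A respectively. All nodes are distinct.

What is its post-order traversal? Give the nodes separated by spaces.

The first element of pre-order is the root; it splits in-order into left and right subtrees.
Root E: left subtree has 1 node {W}, right has 8 {L, X, J, C, P, M, Z, A}.
  Root M: left subtree has 5 nodes {L, X, J, C, P}, right has 2 {Z, A}.
    Root P: left subtree has 4 nodes {L, X, J, C}, right has 0 { }.
      Root L: left subtree has 0 nodes { }, right has 3 {X, J, C}.
        Root J: left subtree has 1 node {X}, right has 1 {C}.
    Root Z: left subtree has 0 nodes { }, right has 1 {A}.

W X C J L P A Z M E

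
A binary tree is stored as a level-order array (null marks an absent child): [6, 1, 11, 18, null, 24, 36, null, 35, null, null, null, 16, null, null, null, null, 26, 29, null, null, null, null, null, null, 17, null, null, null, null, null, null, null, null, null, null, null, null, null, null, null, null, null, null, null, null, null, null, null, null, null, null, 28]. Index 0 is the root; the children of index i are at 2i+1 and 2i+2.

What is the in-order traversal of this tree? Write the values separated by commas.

18, 26, 35, 29, 1, 6, 24, 17, 28, 16, 11, 36

In-order visits the left subtree, then the node, then the right subtree.
At 6: go left to 1.
  At 1: go left to 18.
    At 18: no left child.
    Visit 18.
    At 18: go right to 35.
      At 35: go left to 26.
        26 is a leaf — visit 26.
      Visit 35.
      At 35: go right to 29.
        29 is a leaf — visit 29.
  Visit 1.
  At 1: no right child.
Visit 6.
At 6: go right to 11.
  At 11: go left to 24.
    At 24: no left child.
    Visit 24.
    At 24: go right to 16.
      At 16: go left to 17.
        At 17: no left child.
        Visit 17.
        At 17: go right to 28.
          28 is a leaf — visit 28.
      Visit 16.
      At 16: no right child.
  Visit 11.
  At 11: go right to 36.
    36 is a leaf — visit 36.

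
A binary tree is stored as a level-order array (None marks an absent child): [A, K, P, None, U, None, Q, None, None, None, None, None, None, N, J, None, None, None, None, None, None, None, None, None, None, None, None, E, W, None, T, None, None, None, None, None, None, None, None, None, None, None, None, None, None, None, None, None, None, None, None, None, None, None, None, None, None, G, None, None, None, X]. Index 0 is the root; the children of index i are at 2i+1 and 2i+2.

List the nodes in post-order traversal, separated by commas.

U, K, E, G, W, N, X, T, J, Q, P, A

Post-order visits the left subtree, then the right subtree, then the node.
At A: go left to K.
  At K: no left child.
  At K: go right to U.
    U is a leaf — visit U.
  Visit K.
At A: go right to P.
  At P: no left child.
  At P: go right to Q.
    At Q: go left to N.
      At N: go left to E.
        E is a leaf — visit E.
      At N: go right to W.
        At W: go left to G.
          G is a leaf — visit G.
        At W: no right child.
        Visit W.
      Visit N.
    At Q: go right to J.
      At J: no left child.
      At J: go right to T.
        At T: go left to X.
          X is a leaf — visit X.
        At T: no right child.
        Visit T.
      Visit J.
    Visit Q.
  Visit P.
Visit A.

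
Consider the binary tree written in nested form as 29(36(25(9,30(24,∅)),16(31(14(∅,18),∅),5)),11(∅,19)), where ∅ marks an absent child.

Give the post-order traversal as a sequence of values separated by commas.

Post-order visits the left subtree, then the right subtree, then the node.
At 29: go left to 36.
  At 36: go left to 25.
    At 25: go left to 9.
      9 is a leaf — visit 9.
    At 25: go right to 30.
      At 30: go left to 24.
        24 is a leaf — visit 24.
      At 30: no right child.
      Visit 30.
    Visit 25.
  At 36: go right to 16.
    At 16: go left to 31.
      At 31: go left to 14.
        At 14: no left child.
        At 14: go right to 18.
          18 is a leaf — visit 18.
        Visit 14.
      At 31: no right child.
      Visit 31.
    At 16: go right to 5.
      5 is a leaf — visit 5.
    Visit 16.
  Visit 36.
At 29: go right to 11.
  At 11: no left child.
  At 11: go right to 19.
    19 is a leaf — visit 19.
  Visit 11.
Visit 29.

9, 24, 30, 25, 18, 14, 31, 5, 16, 36, 19, 11, 29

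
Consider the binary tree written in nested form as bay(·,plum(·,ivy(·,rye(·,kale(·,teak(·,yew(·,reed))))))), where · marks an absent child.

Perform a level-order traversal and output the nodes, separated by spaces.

bay plum ivy rye kale teak yew reed

Level-order visits nodes level by level from the root, left to right within each level.
Level 0: bay
Level 1: plum
Level 2: ivy
Level 3: rye
Level 4: kale
Level 5: teak
Level 6: yew
Level 7: reed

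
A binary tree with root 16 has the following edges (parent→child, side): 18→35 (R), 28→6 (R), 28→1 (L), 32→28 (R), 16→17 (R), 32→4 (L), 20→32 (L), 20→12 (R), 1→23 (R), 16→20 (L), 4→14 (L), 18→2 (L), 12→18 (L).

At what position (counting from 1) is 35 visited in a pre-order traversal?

13

Pre-order visits the node, then its left subtree, then its right subtree.
Visit 16.
At 16: go left to 20.
  Visit 20.
  At 20: go left to 32.
    Visit 32.
    At 32: go left to 4.
      Visit 4.
      At 4: go left to 14.
        14 is a leaf — visit 14.
      At 4: no right child.
    At 32: go right to 28.
      Visit 28.
      At 28: go left to 1.
        Visit 1.
        At 1: no left child.
        At 1: go right to 23.
          23 is a leaf — visit 23.
      At 28: go right to 6.
        6 is a leaf — visit 6.
  At 20: go right to 12.
    Visit 12.
    At 12: go left to 18.
      Visit 18.
      At 18: go left to 2.
        2 is a leaf — visit 2.
      At 18: go right to 35.
        35 is a leaf — visit 35.
    At 12: no right child.
At 16: go right to 17.
  17 is a leaf — visit 17.
Full pre-order sequence: 16, 20, 32, 4, 14, 28, 1, 23, 6, 12, 18, 2, 35, 17.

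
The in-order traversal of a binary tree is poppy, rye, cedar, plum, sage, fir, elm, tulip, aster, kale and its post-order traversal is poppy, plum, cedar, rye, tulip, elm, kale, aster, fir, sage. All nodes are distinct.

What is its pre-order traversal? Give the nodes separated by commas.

The last element of post-order is the root; it splits in-order into left and right subtrees.
Root sage: left subtree has 4 nodes {poppy, rye, cedar, plum}, right has 5 {fir, elm, tulip, aster, kale}.
  Root rye: left subtree has 1 node {poppy}, right has 2 {cedar, plum}.
    Root cedar: left subtree has 0 nodes { }, right has 1 {plum}.
  Root fir: left subtree has 0 nodes { }, right has 4 {elm, tulip, aster, kale}.
    Root aster: left subtree has 2 nodes {elm, tulip}, right has 1 {kale}.
      Root elm: left subtree has 0 nodes { }, right has 1 {tulip}.

sage, rye, poppy, cedar, plum, fir, aster, elm, tulip, kale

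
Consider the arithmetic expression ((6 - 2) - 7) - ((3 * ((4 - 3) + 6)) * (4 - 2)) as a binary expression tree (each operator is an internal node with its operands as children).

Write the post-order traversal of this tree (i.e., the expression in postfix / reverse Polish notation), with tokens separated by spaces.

6 2 - 7 - 3 4 3 - 6 + * 4 2 - * -

Post-order on an expression tree gives postfix notation: for each operator, emit left operand, right operand, then the operator.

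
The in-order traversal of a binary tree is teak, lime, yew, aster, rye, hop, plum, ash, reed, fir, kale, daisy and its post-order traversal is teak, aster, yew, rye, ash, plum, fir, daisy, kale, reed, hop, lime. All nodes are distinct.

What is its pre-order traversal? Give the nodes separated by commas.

lime, teak, hop, rye, yew, aster, reed, plum, ash, kale, fir, daisy

The last element of post-order is the root; it splits in-order into left and right subtrees.
Root lime: left subtree has 1 node {teak}, right has 10 {yew, aster, rye, hop, plum, ash, reed, fir, kale, daisy}.
  Root hop: left subtree has 3 nodes {yew, aster, rye}, right has 6 {plum, ash, reed, fir, kale, daisy}.
    Root rye: left subtree has 2 nodes {yew, aster}, right has 0 { }.
      Root yew: left subtree has 0 nodes { }, right has 1 {aster}.
    Root reed: left subtree has 2 nodes {plum, ash}, right has 3 {fir, kale, daisy}.
      Root plum: left subtree has 0 nodes { }, right has 1 {ash}.
      Root kale: left subtree has 1 node {fir}, right has 1 {daisy}.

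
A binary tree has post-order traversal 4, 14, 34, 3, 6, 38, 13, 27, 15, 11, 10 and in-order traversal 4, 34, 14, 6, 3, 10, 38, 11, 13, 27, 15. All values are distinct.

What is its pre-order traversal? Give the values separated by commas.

The last element of post-order is the root; it splits in-order into left and right subtrees.
Root 10: left subtree has 5 nodes {4, 34, 14, 6, 3}, right has 5 {38, 11, 13, 27, 15}.
  Root 6: left subtree has 3 nodes {4, 34, 14}, right has 1 {3}.
    Root 34: left subtree has 1 node {4}, right has 1 {14}.
  Root 11: left subtree has 1 node {38}, right has 3 {13, 27, 15}.
    Root 15: left subtree has 2 nodes {13, 27}, right has 0 { }.
      Root 27: left subtree has 1 node {13}, right has 0 { }.

10, 6, 34, 4, 14, 3, 11, 38, 15, 27, 13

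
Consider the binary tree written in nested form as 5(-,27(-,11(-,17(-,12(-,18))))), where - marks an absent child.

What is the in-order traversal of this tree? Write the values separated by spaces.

In-order visits the left subtree, then the node, then the right subtree.
At 5: no left child.
Visit 5.
At 5: go right to 27.
  At 27: no left child.
  Visit 27.
  At 27: go right to 11.
    At 11: no left child.
    Visit 11.
    At 11: go right to 17.
      At 17: no left child.
      Visit 17.
      At 17: go right to 12.
        At 12: no left child.
        Visit 12.
        At 12: go right to 18.
          18 is a leaf — visit 18.

5 27 11 17 12 18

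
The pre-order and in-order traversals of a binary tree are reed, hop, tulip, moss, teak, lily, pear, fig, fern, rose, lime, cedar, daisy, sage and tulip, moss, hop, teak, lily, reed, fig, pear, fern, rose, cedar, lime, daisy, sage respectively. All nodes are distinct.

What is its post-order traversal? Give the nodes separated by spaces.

moss tulip lily teak hop fig cedar sage daisy lime rose fern pear reed

The first element of pre-order is the root; it splits in-order into left and right subtrees.
Root reed: left subtree has 5 nodes {tulip, moss, hop, teak, lily}, right has 8 {fig, pear, fern, rose, cedar, lime, daisy, sage}.
  Root hop: left subtree has 2 nodes {tulip, moss}, right has 2 {teak, lily}.
    Root tulip: left subtree has 0 nodes { }, right has 1 {moss}.
    Root teak: left subtree has 0 nodes { }, right has 1 {lily}.
  Root pear: left subtree has 1 node {fig}, right has 6 {fern, rose, cedar, lime, daisy, sage}.
    Root fern: left subtree has 0 nodes { }, right has 5 {rose, cedar, lime, daisy, sage}.
      Root rose: left subtree has 0 nodes { }, right has 4 {cedar, lime, daisy, sage}.
        Root lime: left subtree has 1 node {cedar}, right has 2 {daisy, sage}.
          Root daisy: left subtree has 0 nodes { }, right has 1 {sage}.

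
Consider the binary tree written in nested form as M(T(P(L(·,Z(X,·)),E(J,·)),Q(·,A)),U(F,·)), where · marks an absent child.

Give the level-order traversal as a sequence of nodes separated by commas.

Level-order visits nodes level by level from the root, left to right within each level.
Level 0: M
Level 1: T, U
Level 2: P, Q, F
Level 3: L, E, A
Level 4: Z, J
Level 5: X

M, T, U, P, Q, F, L, E, A, Z, J, X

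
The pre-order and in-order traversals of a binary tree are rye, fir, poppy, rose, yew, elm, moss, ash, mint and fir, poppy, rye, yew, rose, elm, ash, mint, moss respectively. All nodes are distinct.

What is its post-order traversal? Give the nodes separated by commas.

The first element of pre-order is the root; it splits in-order into left and right subtrees.
Root rye: left subtree has 2 nodes {fir, poppy}, right has 6 {yew, rose, elm, ash, mint, moss}.
  Root fir: left subtree has 0 nodes { }, right has 1 {poppy}.
  Root rose: left subtree has 1 node {yew}, right has 4 {elm, ash, mint, moss}.
    Root elm: left subtree has 0 nodes { }, right has 3 {ash, mint, moss}.
      Root moss: left subtree has 2 nodes {ash, mint}, right has 0 { }.
        Root ash: left subtree has 0 nodes { }, right has 1 {mint}.

poppy, fir, yew, mint, ash, moss, elm, rose, rye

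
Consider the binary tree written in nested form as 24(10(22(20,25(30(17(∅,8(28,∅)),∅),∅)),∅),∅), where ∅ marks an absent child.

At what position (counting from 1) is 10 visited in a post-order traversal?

Post-order visits the left subtree, then the right subtree, then the node.
At 24: go left to 10.
  At 10: go left to 22.
    At 22: go left to 20.
      20 is a leaf — visit 20.
    At 22: go right to 25.
      At 25: go left to 30.
        At 30: go left to 17.
          At 17: no left child.
          At 17: go right to 8.
            At 8: go left to 28.
              28 is a leaf — visit 28.
            At 8: no right child.
            Visit 8.
          Visit 17.
        At 30: no right child.
        Visit 30.
      At 25: no right child.
      Visit 25.
    Visit 22.
  At 10: no right child.
  Visit 10.
At 24: no right child.
Visit 24.
Full post-order sequence: 20, 28, 8, 17, 30, 25, 22, 10, 24.

8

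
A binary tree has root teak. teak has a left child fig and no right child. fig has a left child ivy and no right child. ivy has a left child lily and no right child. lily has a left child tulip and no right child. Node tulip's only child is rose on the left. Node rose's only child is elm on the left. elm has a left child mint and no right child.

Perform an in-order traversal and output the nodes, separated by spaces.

In-order visits the left subtree, then the node, then the right subtree.
At teak: go left to fig.
  At fig: go left to ivy.
    At ivy: go left to lily.
      At lily: go left to tulip.
        At tulip: go left to rose.
          At rose: go left to elm.
            At elm: go left to mint.
              mint is a leaf — visit mint.
            Visit elm.
            At elm: no right child.
          Visit rose.
          At rose: no right child.
        Visit tulip.
        At tulip: no right child.
      Visit lily.
      At lily: no right child.
    Visit ivy.
    At ivy: no right child.
  Visit fig.
  At fig: no right child.
Visit teak.
At teak: no right child.

mint elm rose tulip lily ivy fig teak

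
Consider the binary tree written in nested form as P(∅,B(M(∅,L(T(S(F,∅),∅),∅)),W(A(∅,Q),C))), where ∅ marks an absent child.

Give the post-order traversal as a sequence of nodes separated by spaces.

F S T L M Q A C W B P

Post-order visits the left subtree, then the right subtree, then the node.
At P: no left child.
At P: go right to B.
  At B: go left to M.
    At M: no left child.
    At M: go right to L.
      At L: go left to T.
        At T: go left to S.
          At S: go left to F.
            F is a leaf — visit F.
          At S: no right child.
          Visit S.
        At T: no right child.
        Visit T.
      At L: no right child.
      Visit L.
    Visit M.
  At B: go right to W.
    At W: go left to A.
      At A: no left child.
      At A: go right to Q.
        Q is a leaf — visit Q.
      Visit A.
    At W: go right to C.
      C is a leaf — visit C.
    Visit W.
  Visit B.
Visit P.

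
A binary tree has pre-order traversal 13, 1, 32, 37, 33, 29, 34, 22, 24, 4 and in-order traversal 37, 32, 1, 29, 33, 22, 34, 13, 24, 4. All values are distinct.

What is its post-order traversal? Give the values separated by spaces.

The first element of pre-order is the root; it splits in-order into left and right subtrees.
Root 13: left subtree has 7 nodes {37, 32, 1, 29, 33, 22, 34}, right has 2 {24, 4}.
  Root 1: left subtree has 2 nodes {37, 32}, right has 4 {29, 33, 22, 34}.
    Root 32: left subtree has 1 node {37}, right has 0 { }.
    Root 33: left subtree has 1 node {29}, right has 2 {22, 34}.
      Root 34: left subtree has 1 node {22}, right has 0 { }.
  Root 24: left subtree has 0 nodes { }, right has 1 {4}.

37 32 29 22 34 33 1 4 24 13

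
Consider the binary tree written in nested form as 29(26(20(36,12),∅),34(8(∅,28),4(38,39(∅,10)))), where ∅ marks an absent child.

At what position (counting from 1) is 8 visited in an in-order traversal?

In-order visits the left subtree, then the node, then the right subtree.
At 29: go left to 26.
  At 26: go left to 20.
    At 20: go left to 36.
      36 is a leaf — visit 36.
    Visit 20.
    At 20: go right to 12.
      12 is a leaf — visit 12.
  Visit 26.
  At 26: no right child.
Visit 29.
At 29: go right to 34.
  At 34: go left to 8.
    At 8: no left child.
    Visit 8.
    At 8: go right to 28.
      28 is a leaf — visit 28.
  Visit 34.
  At 34: go right to 4.
    At 4: go left to 38.
      38 is a leaf — visit 38.
    Visit 4.
    At 4: go right to 39.
      At 39: no left child.
      Visit 39.
      At 39: go right to 10.
        10 is a leaf — visit 10.
Full in-order sequence: 36, 20, 12, 26, 29, 8, 28, 34, 38, 4, 39, 10.

6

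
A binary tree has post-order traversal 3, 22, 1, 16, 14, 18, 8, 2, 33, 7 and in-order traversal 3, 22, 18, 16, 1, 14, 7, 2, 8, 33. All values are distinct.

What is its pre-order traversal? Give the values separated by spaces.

The last element of post-order is the root; it splits in-order into left and right subtrees.
Root 7: left subtree has 6 nodes {3, 22, 18, 16, 1, 14}, right has 3 {2, 8, 33}.
  Root 18: left subtree has 2 nodes {3, 22}, right has 3 {16, 1, 14}.
    Root 22: left subtree has 1 node {3}, right has 0 { }.
    Root 14: left subtree has 2 nodes {16, 1}, right has 0 { }.
      Root 16: left subtree has 0 nodes { }, right has 1 {1}.
  Root 33: left subtree has 2 nodes {2, 8}, right has 0 { }.
    Root 2: left subtree has 0 nodes { }, right has 1 {8}.

7 18 22 3 14 16 1 33 2 8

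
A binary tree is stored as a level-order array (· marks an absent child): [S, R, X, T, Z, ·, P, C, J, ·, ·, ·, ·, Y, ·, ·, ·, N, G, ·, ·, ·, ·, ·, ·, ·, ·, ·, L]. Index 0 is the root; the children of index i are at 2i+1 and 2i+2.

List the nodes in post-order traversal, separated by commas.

C, N, G, J, T, Z, R, L, Y, P, X, S

Post-order visits the left subtree, then the right subtree, then the node.
At S: go left to R.
  At R: go left to T.
    At T: go left to C.
      C is a leaf — visit C.
    At T: go right to J.
      At J: go left to N.
        N is a leaf — visit N.
      At J: go right to G.
        G is a leaf — visit G.
      Visit J.
    Visit T.
  At R: go right to Z.
    Z is a leaf — visit Z.
  Visit R.
At S: go right to X.
  At X: no left child.
  At X: go right to P.
    At P: go left to Y.
      At Y: no left child.
      At Y: go right to L.
        L is a leaf — visit L.
      Visit Y.
    At P: no right child.
    Visit P.
  Visit X.
Visit S.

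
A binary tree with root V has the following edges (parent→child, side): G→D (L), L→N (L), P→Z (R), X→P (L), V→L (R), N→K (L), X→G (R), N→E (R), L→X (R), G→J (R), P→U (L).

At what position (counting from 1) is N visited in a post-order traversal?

Post-order visits the left subtree, then the right subtree, then the node.
At V: no left child.
At V: go right to L.
  At L: go left to N.
    At N: go left to K.
      K is a leaf — visit K.
    At N: go right to E.
      E is a leaf — visit E.
    Visit N.
  At L: go right to X.
    At X: go left to P.
      At P: go left to U.
        U is a leaf — visit U.
      At P: go right to Z.
        Z is a leaf — visit Z.
      Visit P.
    At X: go right to G.
      At G: go left to D.
        D is a leaf — visit D.
      At G: go right to J.
        J is a leaf — visit J.
      Visit G.
    Visit X.
  Visit L.
Visit V.
Full post-order sequence: K, E, N, U, Z, P, D, J, G, X, L, V.

3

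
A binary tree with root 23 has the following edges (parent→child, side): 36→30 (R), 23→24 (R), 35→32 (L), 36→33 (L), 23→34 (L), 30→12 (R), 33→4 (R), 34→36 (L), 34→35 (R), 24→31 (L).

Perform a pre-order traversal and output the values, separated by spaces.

23 34 36 33 4 30 12 35 32 24 31

Pre-order visits the node, then its left subtree, then its right subtree.
Visit 23.
At 23: go left to 34.
  Visit 34.
  At 34: go left to 36.
    Visit 36.
    At 36: go left to 33.
      Visit 33.
      At 33: no left child.
      At 33: go right to 4.
        4 is a leaf — visit 4.
    At 36: go right to 30.
      Visit 30.
      At 30: no left child.
      At 30: go right to 12.
        12 is a leaf — visit 12.
  At 34: go right to 35.
    Visit 35.
    At 35: go left to 32.
      32 is a leaf — visit 32.
    At 35: no right child.
At 23: go right to 24.
  Visit 24.
  At 24: go left to 31.
    31 is a leaf — visit 31.
  At 24: no right child.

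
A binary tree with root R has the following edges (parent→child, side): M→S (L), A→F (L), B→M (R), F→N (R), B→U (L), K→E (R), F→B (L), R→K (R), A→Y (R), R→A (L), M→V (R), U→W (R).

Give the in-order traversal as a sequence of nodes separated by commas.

U, W, B, S, M, V, F, N, A, Y, R, K, E

In-order visits the left subtree, then the node, then the right subtree.
At R: go left to A.
  At A: go left to F.
    At F: go left to B.
      At B: go left to U.
        At U: no left child.
        Visit U.
        At U: go right to W.
          W is a leaf — visit W.
      Visit B.
      At B: go right to M.
        At M: go left to S.
          S is a leaf — visit S.
        Visit M.
        At M: go right to V.
          V is a leaf — visit V.
    Visit F.
    At F: go right to N.
      N is a leaf — visit N.
  Visit A.
  At A: go right to Y.
    Y is a leaf — visit Y.
Visit R.
At R: go right to K.
  At K: no left child.
  Visit K.
  At K: go right to E.
    E is a leaf — visit E.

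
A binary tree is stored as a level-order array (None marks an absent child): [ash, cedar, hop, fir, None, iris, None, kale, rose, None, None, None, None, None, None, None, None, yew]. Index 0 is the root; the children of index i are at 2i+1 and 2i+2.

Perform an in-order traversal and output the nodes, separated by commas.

kale, fir, yew, rose, cedar, ash, iris, hop

In-order visits the left subtree, then the node, then the right subtree.
At ash: go left to cedar.
  At cedar: go left to fir.
    At fir: go left to kale.
      kale is a leaf — visit kale.
    Visit fir.
    At fir: go right to rose.
      At rose: go left to yew.
        yew is a leaf — visit yew.
      Visit rose.
      At rose: no right child.
  Visit cedar.
  At cedar: no right child.
Visit ash.
At ash: go right to hop.
  At hop: go left to iris.
    iris is a leaf — visit iris.
  Visit hop.
  At hop: no right child.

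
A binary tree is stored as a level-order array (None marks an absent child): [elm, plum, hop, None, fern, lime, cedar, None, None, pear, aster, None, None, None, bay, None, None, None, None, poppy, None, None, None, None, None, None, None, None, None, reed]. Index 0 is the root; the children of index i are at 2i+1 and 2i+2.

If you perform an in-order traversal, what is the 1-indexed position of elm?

In-order visits the left subtree, then the node, then the right subtree.
At elm: go left to plum.
  At plum: no left child.
  Visit plum.
  At plum: go right to fern.
    At fern: go left to pear.
      At pear: go left to poppy.
        poppy is a leaf — visit poppy.
      Visit pear.
      At pear: no right child.
    Visit fern.
    At fern: go right to aster.
      aster is a leaf — visit aster.
Visit elm.
At elm: go right to hop.
  At hop: go left to lime.
    lime is a leaf — visit lime.
  Visit hop.
  At hop: go right to cedar.
    At cedar: no left child.
    Visit cedar.
    At cedar: go right to bay.
      At bay: go left to reed.
        reed is a leaf — visit reed.
      Visit bay.
      At bay: no right child.
Full in-order sequence: plum, poppy, pear, fern, aster, elm, lime, hop, cedar, reed, bay.

6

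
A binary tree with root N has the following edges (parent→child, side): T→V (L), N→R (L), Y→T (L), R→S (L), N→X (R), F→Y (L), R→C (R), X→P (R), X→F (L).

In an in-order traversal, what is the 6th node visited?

In-order visits the left subtree, then the node, then the right subtree.
At N: go left to R.
  At R: go left to S.
    S is a leaf — visit S.
  Visit R.
  At R: go right to C.
    C is a leaf — visit C.
Visit N.
At N: go right to X.
  At X: go left to F.
    At F: go left to Y.
      At Y: go left to T.
        At T: go left to V.
          V is a leaf — visit V.
        Visit T.
        At T: no right child.
      Visit Y.
      At Y: no right child.
    Visit F.
    At F: no right child.
  Visit X.
  At X: go right to P.
    P is a leaf — visit P.
Full in-order sequence: S, R, C, N, V, T, Y, F, X, P.

T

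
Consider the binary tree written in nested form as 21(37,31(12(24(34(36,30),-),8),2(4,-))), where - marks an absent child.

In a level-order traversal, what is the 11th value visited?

30

Level-order visits nodes level by level from the root, left to right within each level.
Level 0: 21
Level 1: 37, 31
Level 2: 12, 2
Level 3: 24, 8, 4
Level 4: 34
Level 5: 36, 30
Full level-order sequence: 21, 37, 31, 12, 2, 24, 8, 4, 34, 36, 30.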